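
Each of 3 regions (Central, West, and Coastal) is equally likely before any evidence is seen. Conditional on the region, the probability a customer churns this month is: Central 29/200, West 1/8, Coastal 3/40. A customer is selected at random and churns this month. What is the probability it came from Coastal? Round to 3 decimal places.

0.217

Since the prior is uniform, the posterior is proportional to the likelihood:
  Central: 0.145
  West: 0.125
  Coastal: 0.075
Normalizing constant = 0.345.
P(Coastal | evidence) = 0.075 / 0.345 ≈ 0.217.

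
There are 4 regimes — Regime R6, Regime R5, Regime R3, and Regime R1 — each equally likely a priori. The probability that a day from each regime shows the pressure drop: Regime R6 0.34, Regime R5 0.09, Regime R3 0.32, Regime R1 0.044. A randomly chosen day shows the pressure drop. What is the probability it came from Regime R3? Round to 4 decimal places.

0.4030

With a uniform prior (1/4 each), posterior ∝ likelihood:
  Regime R6: 0.34
  Regime R5: 0.09
  Regime R3: 0.32
  Regime R1: 0.044
Sum = 0.794.
P(Regime R3 | evidence) = 0.32 / 0.794 ≈ 0.4030.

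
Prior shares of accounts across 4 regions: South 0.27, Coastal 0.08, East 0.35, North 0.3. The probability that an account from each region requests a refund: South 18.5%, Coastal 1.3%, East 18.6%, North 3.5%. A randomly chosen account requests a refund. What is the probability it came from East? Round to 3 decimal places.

By Bayes' rule, posterior ∝ prior × likelihood:
  South: 0.27 × 0.185 = 0.04995
  Coastal: 0.08 × 0.013 = 0.00104
  East: 0.35 × 0.186 = 0.0651
  North: 0.3 × 0.035 = 0.0105
Sum = 0.12659.
P(East | evidence) = 0.0651 / 0.12659 ≈ 0.514.

0.514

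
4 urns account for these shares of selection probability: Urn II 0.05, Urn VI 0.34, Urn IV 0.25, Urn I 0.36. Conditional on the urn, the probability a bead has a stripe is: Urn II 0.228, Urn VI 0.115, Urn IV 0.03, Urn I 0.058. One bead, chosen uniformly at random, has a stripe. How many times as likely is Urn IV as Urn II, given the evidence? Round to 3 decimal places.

0.658

Compute prior × likelihood for every hypothesis:
  Urn II: 0.05 × 0.228 = 0.0114
  Urn VI: 0.34 × 0.115 = 0.0391
  Urn IV: 0.25 × 0.03 = 0.0075
  Urn I: 0.36 × 0.058 = 0.02088
Normalizing constant = 0.07888.
The ratio is 0.0075 / 0.0114 (the normalizer cancels) = 0.658.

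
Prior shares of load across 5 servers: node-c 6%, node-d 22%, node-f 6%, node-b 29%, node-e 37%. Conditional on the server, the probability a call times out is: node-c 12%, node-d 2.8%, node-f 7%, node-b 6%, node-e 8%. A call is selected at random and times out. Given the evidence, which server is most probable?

node-e

Compute prior × likelihood for every hypothesis:
  node-c: 0.06 × 0.12 = 0.0072
  node-d: 0.22 × 0.028 = 0.00616
  node-f: 0.06 × 0.07 = 0.0042
  node-b: 0.29 × 0.06 = 0.0174
  node-e: 0.37 × 0.08 = 0.0296
Sum = 0.06456.
Largest term belongs to node-e, so node-e is most probable.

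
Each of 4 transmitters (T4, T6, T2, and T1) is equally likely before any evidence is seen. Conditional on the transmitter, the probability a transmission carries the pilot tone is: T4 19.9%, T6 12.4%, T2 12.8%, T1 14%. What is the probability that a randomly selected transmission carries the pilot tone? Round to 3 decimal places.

Since the prior is uniform, the posterior is proportional to the likelihood:
  T4: 0.199
  T6: 0.124
  T2: 0.128
  T1: 0.14
P(pilot) = (1/4) × (0.199 + 0.124 + 0.128 + 0.14) = 0.591/4 ≈ 0.148.

0.148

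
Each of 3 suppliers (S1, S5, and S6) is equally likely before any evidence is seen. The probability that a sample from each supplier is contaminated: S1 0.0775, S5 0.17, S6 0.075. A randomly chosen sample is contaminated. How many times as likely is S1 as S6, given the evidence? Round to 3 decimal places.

1.033

With a uniform prior (1/3 each), posterior ∝ likelihood:
  S1: 0.0775
  S5: 0.17
  S6: 0.075
Total = 0.3225.
The ratio is 0.0775 / 0.075 (the normalizer cancels) = 1.033.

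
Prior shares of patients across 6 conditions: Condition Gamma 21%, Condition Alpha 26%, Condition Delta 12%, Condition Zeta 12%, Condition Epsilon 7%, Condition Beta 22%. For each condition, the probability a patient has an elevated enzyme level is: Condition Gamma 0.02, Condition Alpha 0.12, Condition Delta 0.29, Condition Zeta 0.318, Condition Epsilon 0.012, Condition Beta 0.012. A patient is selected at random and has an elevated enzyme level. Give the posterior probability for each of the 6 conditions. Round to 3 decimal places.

Condition Gamma 0.038, Condition Alpha 0.279, Condition Delta 0.311, Condition Zeta 0.341, Condition Epsilon 0.008, Condition Beta 0.024

Unnormalized posteriors (prior × likelihood):
  Condition Gamma: 0.21 × 0.02 = 0.0042
  Condition Alpha: 0.26 × 0.12 = 0.0312
  Condition Delta: 0.12 × 0.29 = 0.0348
  Condition Zeta: 0.12 × 0.318 = 0.03816
  Condition Epsilon: 0.07 × 0.012 = 0.00084
  Condition Beta: 0.22 × 0.012 = 0.00264
Sum = 0.11184.
P(Condition Gamma | elevated) = 0.0042/0.11184 ≈ 0.038
P(Condition Alpha | elevated) = 0.0312/0.11184 ≈ 0.279
P(Condition Delta | elevated) = 0.0348/0.11184 ≈ 0.311
P(Condition Zeta | elevated) = 0.03816/0.11184 ≈ 0.341
P(Condition Epsilon | elevated) = 0.00084/0.11184 ≈ 0.008
P(Condition Beta | elevated) = 0.00264/0.11184 ≈ 0.024
(Check: 0.038+0.279+0.311+0.341+0.008+0.024 = 1.001.)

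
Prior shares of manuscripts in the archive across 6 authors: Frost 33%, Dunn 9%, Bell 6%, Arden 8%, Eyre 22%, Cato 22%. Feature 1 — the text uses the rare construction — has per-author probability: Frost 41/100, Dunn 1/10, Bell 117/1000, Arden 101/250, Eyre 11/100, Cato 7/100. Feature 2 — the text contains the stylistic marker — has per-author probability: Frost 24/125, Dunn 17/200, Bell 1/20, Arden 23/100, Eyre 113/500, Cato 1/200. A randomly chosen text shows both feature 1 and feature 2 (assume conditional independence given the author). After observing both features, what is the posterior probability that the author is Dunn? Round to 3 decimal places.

By Bayes' rule, posterior ∝ prior × likelihood:
  Frost: 0.33 × 0.41 × 0.192 = 0.0259776
  Dunn: 0.09 × 0.1 × 0.085 = 0.000765
  Bell: 0.06 × 0.117 × 0.05 = 0.000351
  Arden: 0.08 × 0.404 × 0.23 = 0.0074336
  Eyre: 0.22 × 0.11 × 0.226 = 0.0054692
  Cato: 0.22 × 0.07 × 0.005 = 0.000077
Sum = 0.0400734.
P(Dunn | evidence) = 0.000765 / 0.0400734 ≈ 0.019.

0.019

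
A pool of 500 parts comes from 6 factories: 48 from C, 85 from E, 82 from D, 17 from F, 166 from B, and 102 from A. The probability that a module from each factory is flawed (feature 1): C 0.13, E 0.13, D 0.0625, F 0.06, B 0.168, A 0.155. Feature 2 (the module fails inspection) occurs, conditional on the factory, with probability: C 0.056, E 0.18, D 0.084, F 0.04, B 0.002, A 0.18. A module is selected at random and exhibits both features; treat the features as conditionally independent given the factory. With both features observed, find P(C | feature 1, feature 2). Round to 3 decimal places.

0.061

Unnormalized posteriors (prior × likelihood):
  C: 0.096 × 0.13 × 0.056 = 0.00069888
  E: 0.17 × 0.13 × 0.18 = 0.003978
  D: 0.164 × 0.0625 × 0.084 = 0.000861
  F: 0.034 × 0.06 × 0.04 = 0.0000816
  B: 0.332 × 0.168 × 0.002 = 0.000111552
  A: 0.204 × 0.155 × 0.18 = 0.0056916
Total = 0.011422632.
P(C | evidence) = 0.00069888 / 0.011422632 ≈ 0.061.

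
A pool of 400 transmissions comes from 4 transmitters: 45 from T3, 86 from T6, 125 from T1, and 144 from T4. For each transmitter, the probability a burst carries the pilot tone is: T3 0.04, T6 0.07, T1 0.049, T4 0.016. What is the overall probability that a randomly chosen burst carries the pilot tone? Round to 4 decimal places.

0.0406

Prior × likelihood for each hypothesis:
  T3: 0.1125 × 0.04 = 0.0045
  T6: 0.215 × 0.07 = 0.01505
  T1: 0.3125 × 0.049 = 0.0153125
  T4: 0.36 × 0.016 = 0.00576
P(pilot) = 0.0045 + 0.01505 + 0.0153125 + 0.00576 = 0.0406225 → 0.0406.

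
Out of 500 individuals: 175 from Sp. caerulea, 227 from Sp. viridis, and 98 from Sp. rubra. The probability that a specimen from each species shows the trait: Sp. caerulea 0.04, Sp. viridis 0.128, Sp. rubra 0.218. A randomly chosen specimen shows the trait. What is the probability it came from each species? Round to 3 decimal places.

Sp. caerulea 0.122, Sp. viridis 0.506, Sp. rubra 0.372

Compute prior × likelihood for every hypothesis:
  Sp. caerulea: 0.35 × 0.04 = 0.014
  Sp. viridis: 0.454 × 0.128 = 0.058112
  Sp. rubra: 0.196 × 0.218 = 0.042728
Sum = 0.11484.
P(Sp. caerulea | trait) = 0.014/0.11484 ≈ 0.122
P(Sp. viridis | trait) = 0.058112/0.11484 ≈ 0.506
P(Sp. rubra | trait) = 0.042728/0.11484 ≈ 0.372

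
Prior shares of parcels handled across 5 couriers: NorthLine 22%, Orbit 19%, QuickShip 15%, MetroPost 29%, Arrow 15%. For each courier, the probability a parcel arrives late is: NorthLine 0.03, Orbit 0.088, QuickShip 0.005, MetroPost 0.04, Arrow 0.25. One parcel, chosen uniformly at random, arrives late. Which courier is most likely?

By Bayes' rule, posterior ∝ prior × likelihood:
  NorthLine: 0.22 × 0.03 = 0.0066
  Orbit: 0.19 × 0.088 = 0.01672
  QuickShip: 0.15 × 0.005 = 0.00075
  MetroPost: 0.29 × 0.04 = 0.0116
  Arrow: 0.15 × 0.25 = 0.0375
Normalizing constant = 0.07317.
Largest term belongs to Arrow, so Arrow is most probable.

Arrow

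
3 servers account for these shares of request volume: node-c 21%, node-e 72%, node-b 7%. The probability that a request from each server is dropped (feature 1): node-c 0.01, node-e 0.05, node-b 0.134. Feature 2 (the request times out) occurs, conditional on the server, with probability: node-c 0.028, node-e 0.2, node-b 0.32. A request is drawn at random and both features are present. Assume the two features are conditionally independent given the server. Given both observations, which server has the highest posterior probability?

By Bayes' rule, posterior ∝ prior × likelihood:
  node-c: 0.21 × 0.01 × 0.028 = 0.0000588
  node-e: 0.72 × 0.05 × 0.2 = 0.0072
  node-b: 0.07 × 0.134 × 0.32 = 0.0030016
Sum = 0.0102604.
Largest term belongs to node-e, so node-e is most probable.

node-e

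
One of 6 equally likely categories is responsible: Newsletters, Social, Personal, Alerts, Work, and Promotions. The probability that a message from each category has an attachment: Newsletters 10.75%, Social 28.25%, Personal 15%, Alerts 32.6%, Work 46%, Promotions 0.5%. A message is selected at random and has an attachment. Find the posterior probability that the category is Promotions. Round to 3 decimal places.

0.004

Since the prior is uniform, the posterior is proportional to the likelihood:
  Newsletters: 0.1075
  Social: 0.2825
  Personal: 0.15
  Alerts: 0.326
  Work: 0.46
  Promotions: 0.005
Sum = 1.331.
P(Promotions | evidence) = 0.005 / 1.331 ≈ 0.004.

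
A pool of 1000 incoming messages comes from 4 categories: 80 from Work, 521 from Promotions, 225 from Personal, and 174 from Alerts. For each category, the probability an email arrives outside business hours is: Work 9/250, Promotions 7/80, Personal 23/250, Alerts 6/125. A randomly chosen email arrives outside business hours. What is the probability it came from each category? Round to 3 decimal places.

Work 0.037, Promotions 0.588, Personal 0.267, Alerts 0.108

By Bayes' rule, posterior ∝ prior × likelihood:
  Work: 0.08 × 0.036 = 0.00288
  Promotions: 0.521 × 0.0875 = 0.0455875
  Personal: 0.225 × 0.092 = 0.0207
  Alerts: 0.174 × 0.048 = 0.008352
Total = 0.0775195.
P(Work | off-hours) = 0.00288/0.0775195 ≈ 0.037
P(Promotions | off-hours) = 0.0455875/0.0775195 ≈ 0.588
P(Personal | off-hours) = 0.0207/0.0775195 ≈ 0.267
P(Alerts | off-hours) = 0.008352/0.0775195 ≈ 0.108
(Check: 0.037+0.588+0.267+0.108 = 1.000.)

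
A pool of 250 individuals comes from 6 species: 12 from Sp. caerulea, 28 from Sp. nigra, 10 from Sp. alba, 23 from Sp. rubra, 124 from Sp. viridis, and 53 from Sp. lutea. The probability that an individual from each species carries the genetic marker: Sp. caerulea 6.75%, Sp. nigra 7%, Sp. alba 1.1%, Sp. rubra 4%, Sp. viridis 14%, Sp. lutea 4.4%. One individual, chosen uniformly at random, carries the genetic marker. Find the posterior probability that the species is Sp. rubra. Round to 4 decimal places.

0.0392

Unnormalized posteriors (prior × likelihood):
  Sp. caerulea: 0.048 × 0.0675 = 0.00324
  Sp. nigra: 0.112 × 0.07 = 0.00784
  Sp. alba: 0.04 × 0.011 = 0.00044
  Sp. rubra: 0.092 × 0.04 = 0.00368
  Sp. viridis: 0.496 × 0.14 = 0.06944
  Sp. lutea: 0.212 × 0.044 = 0.009328
Total = 0.093968.
P(Sp. rubra | evidence) = 0.00368 / 0.093968 ≈ 0.0392.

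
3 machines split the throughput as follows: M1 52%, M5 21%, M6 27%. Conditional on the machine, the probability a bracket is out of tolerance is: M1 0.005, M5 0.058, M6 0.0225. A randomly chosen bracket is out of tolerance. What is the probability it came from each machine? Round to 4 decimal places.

Compute prior × likelihood for every hypothesis:
  M1: 0.52 × 0.005 = 0.0026
  M5: 0.21 × 0.058 = 0.01218
  M6: 0.27 × 0.0225 = 0.006075
Normalizing constant = 0.020855.
P(M1 | oversize) = 0.0026/0.020855 ≈ 0.1247
P(M5 | oversize) = 0.01218/0.020855 ≈ 0.5840
P(M6 | oversize) = 0.006075/0.020855 ≈ 0.2913

M1 0.1247, M5 0.5840, M6 0.2913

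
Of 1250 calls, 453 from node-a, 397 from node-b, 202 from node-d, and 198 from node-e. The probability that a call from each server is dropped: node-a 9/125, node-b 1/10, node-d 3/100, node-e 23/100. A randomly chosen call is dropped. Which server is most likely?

By Bayes' rule, posterior ∝ prior × likelihood:
  node-a: 0.3624 × 0.072 = 0.0260928
  node-b: 0.3176 × 0.1 = 0.03176
  node-d: 0.1616 × 0.03 = 0.004848
  node-e: 0.1584 × 0.23 = 0.036432
Total = 0.0991328.
Largest term belongs to node-e, so node-e is most probable.

node-e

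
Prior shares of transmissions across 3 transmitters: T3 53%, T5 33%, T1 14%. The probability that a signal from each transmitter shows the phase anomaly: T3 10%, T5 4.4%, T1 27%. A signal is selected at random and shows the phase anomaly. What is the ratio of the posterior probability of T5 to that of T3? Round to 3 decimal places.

0.274

By Bayes' rule, posterior ∝ prior × likelihood:
  T3: 0.53 × 0.1 = 0.053
  T5: 0.33 × 0.044 = 0.01452
  T1: 0.14 × 0.27 = 0.0378
Normalizing constant = 0.10532.
The ratio is 0.01452 / 0.053 (the normalizer cancels) = 0.274.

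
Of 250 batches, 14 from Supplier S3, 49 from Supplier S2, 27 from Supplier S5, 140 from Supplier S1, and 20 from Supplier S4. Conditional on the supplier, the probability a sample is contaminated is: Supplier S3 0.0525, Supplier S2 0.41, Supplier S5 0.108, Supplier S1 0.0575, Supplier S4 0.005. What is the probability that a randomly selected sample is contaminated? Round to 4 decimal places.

Prior × likelihood for each hypothesis:
  Supplier S3: 0.056 × 0.0525 = 0.00294
  Supplier S2: 0.196 × 0.41 = 0.08036
  Supplier S5: 0.108 × 0.108 = 0.011664
  Supplier S1: 0.56 × 0.0575 = 0.0322
  Supplier S4: 0.08 × 0.005 = 0.0004
P(contaminated) = 0.00294 + 0.08036 + 0.011664 + 0.0322 + 0.0004 = 0.127564 → 0.1276.

0.1276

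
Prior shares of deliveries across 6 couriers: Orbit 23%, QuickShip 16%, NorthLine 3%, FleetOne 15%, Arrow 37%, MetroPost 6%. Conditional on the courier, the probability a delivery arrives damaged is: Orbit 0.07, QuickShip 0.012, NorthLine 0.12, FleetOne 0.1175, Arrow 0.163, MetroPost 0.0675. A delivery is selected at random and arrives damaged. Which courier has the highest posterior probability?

Arrow

Compute prior × likelihood for every hypothesis:
  Orbit: 0.23 × 0.07 = 0.0161
  QuickShip: 0.16 × 0.012 = 0.00192
  NorthLine: 0.03 × 0.12 = 0.0036
  FleetOne: 0.15 × 0.1175 = 0.017625
  Arrow: 0.37 × 0.163 = 0.06031
  MetroPost: 0.06 × 0.0675 = 0.00405
Total = 0.103605.
Largest term belongs to Arrow, so Arrow is most probable.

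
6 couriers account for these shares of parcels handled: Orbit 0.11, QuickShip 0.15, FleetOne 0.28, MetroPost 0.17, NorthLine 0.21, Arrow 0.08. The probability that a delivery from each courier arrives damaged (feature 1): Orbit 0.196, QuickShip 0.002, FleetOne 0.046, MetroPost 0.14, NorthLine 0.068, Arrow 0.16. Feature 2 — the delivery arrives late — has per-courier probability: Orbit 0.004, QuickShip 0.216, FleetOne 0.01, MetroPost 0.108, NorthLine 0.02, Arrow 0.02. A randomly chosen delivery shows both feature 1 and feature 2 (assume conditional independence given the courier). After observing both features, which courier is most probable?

Prior × likelihood for each hypothesis:
  Orbit: 0.11 × 0.196 × 0.004 = 0.00008624
  QuickShip: 0.15 × 0.002 × 0.216 = 0.0000648
  FleetOne: 0.28 × 0.046 × 0.01 = 0.0001288
  MetroPost: 0.17 × 0.14 × 0.108 = 0.0025704
  NorthLine: 0.21 × 0.068 × 0.02 = 0.0002856
  Arrow: 0.08 × 0.16 × 0.02 = 0.000256
Sum = 0.00339184.
Largest term belongs to MetroPost, so MetroPost is most probable.

MetroPost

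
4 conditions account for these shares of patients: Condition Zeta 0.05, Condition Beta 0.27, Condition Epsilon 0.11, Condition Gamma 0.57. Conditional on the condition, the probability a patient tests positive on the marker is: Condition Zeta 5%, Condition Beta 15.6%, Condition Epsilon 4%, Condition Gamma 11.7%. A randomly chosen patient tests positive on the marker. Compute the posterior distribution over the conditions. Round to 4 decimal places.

By Bayes' rule, posterior ∝ prior × likelihood:
  Condition Zeta: 0.05 × 0.05 = 0.0025
  Condition Beta: 0.27 × 0.156 = 0.04212
  Condition Epsilon: 0.11 × 0.04 = 0.0044
  Condition Gamma: 0.57 × 0.117 = 0.06669
Sum = 0.11571.
P(Condition Zeta | marker-positive) = 0.0025/0.11571 ≈ 0.0216
P(Condition Beta | marker-positive) = 0.04212/0.11571 ≈ 0.3640
P(Condition Epsilon | marker-positive) = 0.0044/0.11571 ≈ 0.0380
P(Condition Gamma | marker-positive) = 0.06669/0.11571 ≈ 0.5764
(Check: 0.0216+0.3640+0.0380+0.5764 = 1.0000.)

Condition Zeta 0.0216, Condition Beta 0.3640, Condition Epsilon 0.0380, Condition Gamma 0.5764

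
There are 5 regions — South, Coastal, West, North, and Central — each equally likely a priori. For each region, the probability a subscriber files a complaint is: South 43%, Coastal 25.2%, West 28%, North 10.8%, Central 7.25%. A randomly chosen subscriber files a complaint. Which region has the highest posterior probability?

South

Since the prior is uniform, the posterior is proportional to the likelihood:
  South: 0.43
  Coastal: 0.252
  West: 0.28
  North: 0.108
  Central: 0.0725
Normalizing constant = 1.1425.
Largest term belongs to South, so South is most probable.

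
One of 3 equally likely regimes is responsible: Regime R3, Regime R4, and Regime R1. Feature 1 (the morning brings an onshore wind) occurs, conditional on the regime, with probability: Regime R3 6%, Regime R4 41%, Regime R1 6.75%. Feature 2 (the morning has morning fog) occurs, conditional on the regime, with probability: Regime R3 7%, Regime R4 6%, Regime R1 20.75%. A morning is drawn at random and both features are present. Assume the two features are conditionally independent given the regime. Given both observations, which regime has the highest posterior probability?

With a uniform prior (1/3 each), posterior ∝ likelihood:
  Regime R3: 0.06 × 0.07 = 0.0042
  Regime R4: 0.41 × 0.06 = 0.0246
  Regime R1: 0.0675 × 0.2075 = 0.01400625
Normalizing constant = 0.04280625.
Largest term belongs to Regime R4, so Regime R4 is most probable.

Regime R4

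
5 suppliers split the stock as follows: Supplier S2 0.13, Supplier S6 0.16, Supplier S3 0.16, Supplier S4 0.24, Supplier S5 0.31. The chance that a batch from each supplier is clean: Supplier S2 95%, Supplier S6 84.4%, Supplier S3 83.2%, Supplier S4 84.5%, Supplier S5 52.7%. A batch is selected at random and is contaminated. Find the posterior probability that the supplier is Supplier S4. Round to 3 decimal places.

Taking complements, P(contaminated | each) = Supplier S2 0.05, Supplier S6 0.156, Supplier S3 0.168, Supplier S4 0.155, Supplier S5 0.473.
Prior × likelihood for each hypothesis:
  Supplier S2: 0.13 × 0.05 = 0.0065
  Supplier S6: 0.16 × 0.156 = 0.02496
  Supplier S3: 0.16 × 0.168 = 0.02688
  Supplier S4: 0.24 × 0.155 = 0.0372
  Supplier S5: 0.31 × 0.473 = 0.14663
Normalizing constant = 0.24217.
P(Supplier S4 | evidence) = 0.0372 / 0.24217 ≈ 0.154.

0.154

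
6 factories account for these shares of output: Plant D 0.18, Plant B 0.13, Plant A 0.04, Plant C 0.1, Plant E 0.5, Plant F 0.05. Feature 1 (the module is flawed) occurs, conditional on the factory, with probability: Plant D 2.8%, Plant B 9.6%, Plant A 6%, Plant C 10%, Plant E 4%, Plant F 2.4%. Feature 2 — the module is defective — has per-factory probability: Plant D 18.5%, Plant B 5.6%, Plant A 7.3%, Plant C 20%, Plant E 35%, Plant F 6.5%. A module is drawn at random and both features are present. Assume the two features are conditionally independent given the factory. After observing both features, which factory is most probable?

By Bayes' rule, posterior ∝ prior × likelihood:
  Plant D: 0.18 × 0.028 × 0.185 = 0.0009324
  Plant B: 0.13 × 0.096 × 0.056 = 0.00069888
  Plant A: 0.04 × 0.06 × 0.073 = 0.0001752
  Plant C: 0.1 × 0.1 × 0.2 = 0.002
  Plant E: 0.5 × 0.04 × 0.35 = 0.007
  Plant F: 0.05 × 0.024 × 0.065 = 0.000078
Sum = 0.01088448.
Largest term belongs to Plant E, so Plant E is most probable.

Plant E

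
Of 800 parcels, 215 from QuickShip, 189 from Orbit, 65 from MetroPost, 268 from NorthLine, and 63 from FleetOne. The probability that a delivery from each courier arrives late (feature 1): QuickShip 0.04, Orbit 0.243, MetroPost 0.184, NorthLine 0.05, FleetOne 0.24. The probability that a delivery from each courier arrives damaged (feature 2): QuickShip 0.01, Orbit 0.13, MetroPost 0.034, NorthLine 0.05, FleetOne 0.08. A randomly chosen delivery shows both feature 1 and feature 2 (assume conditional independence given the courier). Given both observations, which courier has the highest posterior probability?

Unnormalized posteriors (prior × likelihood):
  QuickShip: 0.26875 × 0.04 × 0.01 = 0.0001075
  Orbit: 0.23625 × 0.243 × 0.13 = 0.0074631375
  MetroPost: 0.08125 × 0.184 × 0.034 = 0.0005083
  NorthLine: 0.335 × 0.05 × 0.05 = 0.0008375
  FleetOne: 0.07875 × 0.24 × 0.08 = 0.001512
Sum = 0.0104284375.
Largest term belongs to Orbit, so Orbit is most probable.

Orbit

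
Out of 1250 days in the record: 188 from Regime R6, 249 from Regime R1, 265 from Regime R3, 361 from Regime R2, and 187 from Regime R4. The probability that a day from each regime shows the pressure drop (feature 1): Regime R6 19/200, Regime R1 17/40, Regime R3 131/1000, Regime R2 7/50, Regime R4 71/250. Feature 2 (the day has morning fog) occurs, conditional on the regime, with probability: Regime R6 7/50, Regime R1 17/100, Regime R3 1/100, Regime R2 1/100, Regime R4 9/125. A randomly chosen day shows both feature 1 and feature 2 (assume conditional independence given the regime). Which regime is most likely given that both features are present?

By Bayes' rule, posterior ∝ prior × likelihood:
  Regime R6: 0.1504 × 0.095 × 0.14 = 0.00200032
  Regime R1: 0.1992 × 0.425 × 0.17 = 0.0143922
  Regime R3: 0.212 × 0.131 × 0.01 = 0.00027772
  Regime R2: 0.2888 × 0.14 × 0.01 = 0.00040432
  Regime R4: 0.1496 × 0.284 × 0.072 = 0.0030590208
Sum = 0.0201335808.
Largest term belongs to Regime R1, so Regime R1 is most probable.

Regime R1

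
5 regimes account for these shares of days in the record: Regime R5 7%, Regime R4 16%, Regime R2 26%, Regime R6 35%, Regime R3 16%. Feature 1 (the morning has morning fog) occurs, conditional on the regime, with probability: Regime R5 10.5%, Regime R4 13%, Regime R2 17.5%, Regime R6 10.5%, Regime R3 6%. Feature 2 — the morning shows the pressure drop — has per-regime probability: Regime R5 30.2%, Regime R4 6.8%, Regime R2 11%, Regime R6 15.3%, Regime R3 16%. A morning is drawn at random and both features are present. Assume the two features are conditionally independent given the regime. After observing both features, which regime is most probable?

Regime R6

Prior × likelihood for each hypothesis:
  Regime R5: 0.07 × 0.105 × 0.302 = 0.0022197
  Regime R4: 0.16 × 0.13 × 0.068 = 0.0014144
  Regime R2: 0.26 × 0.175 × 0.11 = 0.005005
  Regime R6: 0.35 × 0.105 × 0.153 = 0.00562275
  Regime R3: 0.16 × 0.06 × 0.16 = 0.001536
Normalizing constant = 0.01579785.
Largest term belongs to Regime R6, so Regime R6 is most probable.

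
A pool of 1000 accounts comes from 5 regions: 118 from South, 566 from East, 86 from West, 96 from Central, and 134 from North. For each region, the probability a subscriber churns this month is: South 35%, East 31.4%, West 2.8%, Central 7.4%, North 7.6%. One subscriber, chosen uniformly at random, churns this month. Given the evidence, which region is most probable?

Prior × likelihood for each hypothesis:
  South: 0.118 × 0.35 = 0.0413
  East: 0.566 × 0.314 = 0.177724
  West: 0.086 × 0.028 = 0.002408
  Central: 0.096 × 0.074 = 0.007104
  North: 0.134 × 0.076 = 0.010184
Normalizing constant = 0.23872.
Largest term belongs to East, so East is most probable.

East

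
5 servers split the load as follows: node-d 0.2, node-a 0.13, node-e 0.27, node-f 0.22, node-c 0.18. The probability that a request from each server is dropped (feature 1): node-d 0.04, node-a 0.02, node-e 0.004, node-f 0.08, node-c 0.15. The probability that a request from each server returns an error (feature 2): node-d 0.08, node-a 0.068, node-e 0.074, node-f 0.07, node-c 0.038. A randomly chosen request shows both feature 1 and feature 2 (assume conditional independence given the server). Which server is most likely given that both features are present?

By Bayes' rule, posterior ∝ prior × likelihood:
  node-d: 0.2 × 0.04 × 0.08 = 0.00064
  node-a: 0.13 × 0.02 × 0.068 = 0.0001768
  node-e: 0.27 × 0.004 × 0.074 = 0.00007992
  node-f: 0.22 × 0.08 × 0.07 = 0.001232
  node-c: 0.18 × 0.15 × 0.038 = 0.001026
Total = 0.00315472.
Largest term belongs to node-f, so node-f is most probable.

node-f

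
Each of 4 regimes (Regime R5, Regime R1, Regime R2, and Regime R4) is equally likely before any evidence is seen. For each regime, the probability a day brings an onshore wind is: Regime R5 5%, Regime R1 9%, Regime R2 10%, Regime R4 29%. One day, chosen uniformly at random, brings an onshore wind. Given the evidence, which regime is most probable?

With a uniform prior (1/4 each), posterior ∝ likelihood:
  Regime R5: 0.05
  Regime R1: 0.09
  Regime R2: 0.1
  Regime R4: 0.29
Normalizing constant = 0.53.
Largest term belongs to Regime R4, so Regime R4 is most probable.

Regime R4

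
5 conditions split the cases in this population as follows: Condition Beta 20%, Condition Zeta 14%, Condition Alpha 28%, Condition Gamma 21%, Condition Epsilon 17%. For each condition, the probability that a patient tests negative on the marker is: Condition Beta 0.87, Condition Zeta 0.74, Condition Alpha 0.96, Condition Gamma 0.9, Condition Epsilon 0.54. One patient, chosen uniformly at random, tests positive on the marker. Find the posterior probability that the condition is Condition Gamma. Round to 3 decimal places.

Taking complements, P(marker-positive | each) = Condition Beta 0.13, Condition Zeta 0.26, Condition Alpha 0.04, Condition Gamma 0.1, Condition Epsilon 0.46.
Unnormalized posteriors (prior × likelihood):
  Condition Beta: 0.2 × 0.13 = 0.026
  Condition Zeta: 0.14 × 0.26 = 0.0364
  Condition Alpha: 0.28 × 0.04 = 0.0112
  Condition Gamma: 0.21 × 0.1 = 0.021
  Condition Epsilon: 0.17 × 0.46 = 0.0782
Total = 0.1728.
P(Condition Gamma | evidence) = 0.021 / 0.1728 ≈ 0.122.

0.122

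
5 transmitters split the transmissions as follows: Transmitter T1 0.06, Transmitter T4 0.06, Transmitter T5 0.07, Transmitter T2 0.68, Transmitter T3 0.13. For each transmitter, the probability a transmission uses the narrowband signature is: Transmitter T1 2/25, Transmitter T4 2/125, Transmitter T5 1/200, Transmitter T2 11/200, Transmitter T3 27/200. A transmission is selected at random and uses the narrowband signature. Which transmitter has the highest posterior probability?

Prior × likelihood for each hypothesis:
  Transmitter T1: 0.06 × 0.08 = 0.0048
  Transmitter T4: 0.06 × 0.016 = 0.00096
  Transmitter T5: 0.07 × 0.005 = 0.00035
  Transmitter T2: 0.68 × 0.055 = 0.0374
  Transmitter T3: 0.13 × 0.135 = 0.01755
Total = 0.06106.
Largest term belongs to Transmitter T2, so Transmitter T2 is most probable.

Transmitter T2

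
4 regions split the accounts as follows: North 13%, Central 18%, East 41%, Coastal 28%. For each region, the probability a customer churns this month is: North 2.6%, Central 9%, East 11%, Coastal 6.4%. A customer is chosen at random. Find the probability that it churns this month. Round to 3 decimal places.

0.083

Unnormalized posteriors (prior × likelihood):
  North: 0.13 × 0.026 = 0.00338
  Central: 0.18 × 0.09 = 0.0162
  East: 0.41 × 0.11 = 0.0451
  Coastal: 0.28 × 0.064 = 0.01792
P(churn) = 0.00338 + 0.0162 + 0.0451 + 0.01792 = 0.0826 → 0.083.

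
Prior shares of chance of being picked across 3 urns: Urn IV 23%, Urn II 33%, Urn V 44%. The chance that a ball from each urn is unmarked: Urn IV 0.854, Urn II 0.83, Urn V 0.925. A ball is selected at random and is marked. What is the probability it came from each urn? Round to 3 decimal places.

Urn IV 0.274, Urn II 0.457, Urn V 0.269

Taking complements, P(marked | each) = Urn IV 0.146, Urn II 0.17, Urn V 0.075.
Compute prior × likelihood for every hypothesis:
  Urn IV: 0.23 × 0.146 = 0.03358
  Urn II: 0.33 × 0.17 = 0.0561
  Urn V: 0.44 × 0.075 = 0.033
Normalizing constant = 0.12268.
P(Urn IV | marked) = 0.03358/0.12268 ≈ 0.274
P(Urn II | marked) = 0.0561/0.12268 ≈ 0.457
P(Urn V | marked) = 0.033/0.12268 ≈ 0.269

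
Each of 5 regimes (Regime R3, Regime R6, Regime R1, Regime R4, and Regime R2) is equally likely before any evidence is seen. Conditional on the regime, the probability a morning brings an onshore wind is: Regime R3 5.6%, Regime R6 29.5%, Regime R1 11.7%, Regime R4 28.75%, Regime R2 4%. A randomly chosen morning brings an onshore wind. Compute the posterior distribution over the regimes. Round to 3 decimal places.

Regime R3 0.070, Regime R6 0.371, Regime R1 0.147, Regime R4 0.361, Regime R2 0.050

Since the prior is uniform, the posterior is proportional to the likelihood:
  Regime R3: 0.056
  Regime R6: 0.295
  Regime R1: 0.117
  Regime R4: 0.2875
  Regime R2: 0.04
Normalizing constant = 0.7955.
P(Regime R3 | onshore) = 0.056/0.7955 ≈ 0.070
P(Regime R6 | onshore) = 0.295/0.7955 ≈ 0.371
P(Regime R1 | onshore) = 0.117/0.7955 ≈ 0.147
P(Regime R4 | onshore) = 0.2875/0.7955 ≈ 0.361
P(Regime R2 | onshore) = 0.04/0.7955 ≈ 0.050
(Check: 0.070+0.371+0.147+0.361+0.050 = 0.999.)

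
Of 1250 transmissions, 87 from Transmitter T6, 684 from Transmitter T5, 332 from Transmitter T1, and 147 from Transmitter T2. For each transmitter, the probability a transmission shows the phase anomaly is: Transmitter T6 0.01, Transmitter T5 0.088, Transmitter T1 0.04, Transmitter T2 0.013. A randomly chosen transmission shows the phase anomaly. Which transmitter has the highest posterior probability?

Transmitter T5

Unnormalized posteriors (prior × likelihood):
  Transmitter T6: 0.0696 × 0.01 = 0.000696
  Transmitter T5: 0.5472 × 0.088 = 0.0481536
  Transmitter T1: 0.2656 × 0.04 = 0.010624
  Transmitter T2: 0.1176 × 0.013 = 0.0015288
Normalizing constant = 0.0610024.
Largest term belongs to Transmitter T5, so Transmitter T5 is most probable.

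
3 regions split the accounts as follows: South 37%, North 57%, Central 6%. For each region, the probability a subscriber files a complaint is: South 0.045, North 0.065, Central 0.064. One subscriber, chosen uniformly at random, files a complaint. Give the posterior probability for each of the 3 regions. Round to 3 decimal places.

Unnormalized posteriors (prior × likelihood):
  South: 0.37 × 0.045 = 0.01665
  North: 0.57 × 0.065 = 0.03705
  Central: 0.06 × 0.064 = 0.00384
Normalizing constant = 0.05754.
P(South | complaint) = 0.01665/0.05754 ≈ 0.289
P(North | complaint) = 0.03705/0.05754 ≈ 0.644
P(Central | complaint) = 0.00384/0.05754 ≈ 0.067

South 0.289, North 0.644, Central 0.067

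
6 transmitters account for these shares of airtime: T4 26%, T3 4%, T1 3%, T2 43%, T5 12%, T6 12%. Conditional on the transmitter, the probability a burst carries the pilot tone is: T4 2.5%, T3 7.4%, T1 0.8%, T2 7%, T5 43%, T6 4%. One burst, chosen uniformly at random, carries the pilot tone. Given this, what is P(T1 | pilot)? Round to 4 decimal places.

By Bayes' rule, posterior ∝ prior × likelihood:
  T4: 0.26 × 0.025 = 0.0065
  T3: 0.04 × 0.074 = 0.00296
  T1: 0.03 × 0.008 = 0.00024
  T2: 0.43 × 0.07 = 0.0301
  T5: 0.12 × 0.43 = 0.0516
  T6: 0.12 × 0.04 = 0.0048
Normalizing constant = 0.0962.
P(T1 | evidence) = 0.00024 / 0.0962 ≈ 0.0025.

0.0025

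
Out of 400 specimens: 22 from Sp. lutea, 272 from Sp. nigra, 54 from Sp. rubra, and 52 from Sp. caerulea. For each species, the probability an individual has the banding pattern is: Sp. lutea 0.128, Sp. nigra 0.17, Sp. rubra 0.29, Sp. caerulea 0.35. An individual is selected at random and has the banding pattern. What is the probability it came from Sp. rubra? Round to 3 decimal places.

Compute prior × likelihood for every hypothesis:
  Sp. lutea: 0.055 × 0.128 = 0.00704
  Sp. nigra: 0.68 × 0.17 = 0.1156
  Sp. rubra: 0.135 × 0.29 = 0.03915
  Sp. caerulea: 0.13 × 0.35 = 0.0455
Sum = 0.20729.
P(Sp. rubra | evidence) = 0.03915 / 0.20729 ≈ 0.189.

0.189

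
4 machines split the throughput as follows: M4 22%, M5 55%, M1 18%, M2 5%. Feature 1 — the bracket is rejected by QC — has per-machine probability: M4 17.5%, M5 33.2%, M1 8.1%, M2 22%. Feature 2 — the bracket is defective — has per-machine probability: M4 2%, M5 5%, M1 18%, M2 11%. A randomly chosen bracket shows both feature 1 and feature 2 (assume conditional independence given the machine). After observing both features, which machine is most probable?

M5

By Bayes' rule, posterior ∝ prior × likelihood:
  M4: 0.22 × 0.175 × 0.02 = 0.00077
  M5: 0.55 × 0.332 × 0.05 = 0.00913
  M1: 0.18 × 0.081 × 0.18 = 0.0026244
  M2: 0.05 × 0.22 × 0.11 = 0.00121
Sum = 0.0137344.
Largest term belongs to M5, so M5 is most probable.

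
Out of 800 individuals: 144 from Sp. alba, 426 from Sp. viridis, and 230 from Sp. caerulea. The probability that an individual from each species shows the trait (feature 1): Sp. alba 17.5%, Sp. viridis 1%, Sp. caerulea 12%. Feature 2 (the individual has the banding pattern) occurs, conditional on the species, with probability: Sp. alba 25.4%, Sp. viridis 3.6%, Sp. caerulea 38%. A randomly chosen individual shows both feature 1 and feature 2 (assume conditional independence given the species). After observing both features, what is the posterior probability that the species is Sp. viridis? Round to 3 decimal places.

0.009

By Bayes' rule, posterior ∝ prior × likelihood:
  Sp. alba: 0.18 × 0.175 × 0.254 = 0.008001
  Sp. viridis: 0.5325 × 0.01 × 0.036 = 0.0001917
  Sp. caerulea: 0.2875 × 0.12 × 0.38 = 0.01311
Total = 0.0213027.
P(Sp. viridis | evidence) = 0.0001917 / 0.0213027 ≈ 0.009.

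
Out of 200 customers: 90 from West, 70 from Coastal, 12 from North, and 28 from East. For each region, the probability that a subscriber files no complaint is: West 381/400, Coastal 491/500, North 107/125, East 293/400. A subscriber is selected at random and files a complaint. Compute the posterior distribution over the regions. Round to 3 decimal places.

West 0.290, Coastal 0.085, North 0.117, East 0.508

Taking complements, P(complaint | each) = West 0.0475, Coastal 0.018, North 0.144, East 0.2675.
Compute prior × likelihood for every hypothesis:
  West: 0.45 × 0.0475 = 0.021375
  Coastal: 0.35 × 0.018 = 0.0063
  North: 0.06 × 0.144 = 0.00864
  East: 0.14 × 0.2675 = 0.03745
Total = 0.073765.
P(West | complaint) = 0.021375/0.073765 ≈ 0.290
P(Coastal | complaint) = 0.0063/0.073765 ≈ 0.085
P(North | complaint) = 0.00864/0.073765 ≈ 0.117
P(East | complaint) = 0.03745/0.073765 ≈ 0.508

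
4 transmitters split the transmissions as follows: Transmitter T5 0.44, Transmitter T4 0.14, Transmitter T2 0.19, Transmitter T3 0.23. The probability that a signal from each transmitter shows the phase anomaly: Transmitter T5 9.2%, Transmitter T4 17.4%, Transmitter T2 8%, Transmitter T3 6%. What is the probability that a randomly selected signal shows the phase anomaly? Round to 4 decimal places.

By Bayes' rule, posterior ∝ prior × likelihood:
  Transmitter T5: 0.44 × 0.092 = 0.04048
  Transmitter T4: 0.14 × 0.174 = 0.02436
  Transmitter T2: 0.19 × 0.08 = 0.0152
  Transmitter T3: 0.23 × 0.06 = 0.0138
P(anomaly) = 0.04048 + 0.02436 + 0.0152 + 0.0138 = 0.09384 → 0.0938.

0.0938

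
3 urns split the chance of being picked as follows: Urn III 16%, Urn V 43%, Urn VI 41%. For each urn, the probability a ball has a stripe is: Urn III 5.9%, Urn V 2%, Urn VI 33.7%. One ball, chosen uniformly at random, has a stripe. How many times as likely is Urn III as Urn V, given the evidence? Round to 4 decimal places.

1.0977

Unnormalized posteriors (prior × likelihood):
  Urn III: 0.16 × 0.059 = 0.00944
  Urn V: 0.43 × 0.02 = 0.0086
  Urn VI: 0.41 × 0.337 = 0.13817
Total = 0.15621.
The ratio is 0.00944 / 0.0086 (the normalizer cancels) = 1.0977.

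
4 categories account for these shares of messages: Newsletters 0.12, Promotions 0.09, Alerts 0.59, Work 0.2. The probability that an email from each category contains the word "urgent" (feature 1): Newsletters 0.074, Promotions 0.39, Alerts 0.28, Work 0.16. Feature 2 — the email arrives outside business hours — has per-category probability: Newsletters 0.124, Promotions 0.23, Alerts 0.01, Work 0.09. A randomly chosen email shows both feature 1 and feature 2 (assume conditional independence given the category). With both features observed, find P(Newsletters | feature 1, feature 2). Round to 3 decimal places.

0.080

Compute prior × likelihood for every hypothesis:
  Newsletters: 0.12 × 0.074 × 0.124 = 0.00110112
  Promotions: 0.09 × 0.39 × 0.23 = 0.008073
  Alerts: 0.59 × 0.28 × 0.01 = 0.001652
  Work: 0.2 × 0.16 × 0.09 = 0.00288
Normalizing constant = 0.01370612.
P(Newsletters | evidence) = 0.00110112 / 0.01370612 ≈ 0.080.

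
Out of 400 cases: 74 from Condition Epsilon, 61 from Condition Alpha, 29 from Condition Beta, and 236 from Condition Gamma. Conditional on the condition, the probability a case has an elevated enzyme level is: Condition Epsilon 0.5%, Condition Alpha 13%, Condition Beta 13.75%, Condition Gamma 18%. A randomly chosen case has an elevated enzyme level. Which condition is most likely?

Prior × likelihood for each hypothesis:
  Condition Epsilon: 0.185 × 0.005 = 0.000925
  Condition Alpha: 0.1525 × 0.13 = 0.019825
  Condition Beta: 0.0725 × 0.1375 = 0.00996875
  Condition Gamma: 0.59 × 0.18 = 0.1062
Sum = 0.13691875.
Largest term belongs to Condition Gamma, so Condition Gamma is most probable.

Condition Gamma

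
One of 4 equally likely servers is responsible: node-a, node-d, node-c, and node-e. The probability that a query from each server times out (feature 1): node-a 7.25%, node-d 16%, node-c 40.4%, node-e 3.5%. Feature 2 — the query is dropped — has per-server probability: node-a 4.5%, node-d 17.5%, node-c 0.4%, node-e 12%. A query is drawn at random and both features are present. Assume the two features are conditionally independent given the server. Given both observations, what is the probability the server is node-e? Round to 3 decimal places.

0.113

Since the prior is uniform, the posterior is proportional to the likelihood:
  node-a: 0.0725 × 0.045 = 0.0032625
  node-d: 0.16 × 0.175 = 0.028
  node-c: 0.404 × 0.004 = 0.001616
  node-e: 0.035 × 0.12 = 0.0042
Normalizing constant = 0.0370785.
P(node-e | evidence) = 0.0042 / 0.0370785 ≈ 0.113.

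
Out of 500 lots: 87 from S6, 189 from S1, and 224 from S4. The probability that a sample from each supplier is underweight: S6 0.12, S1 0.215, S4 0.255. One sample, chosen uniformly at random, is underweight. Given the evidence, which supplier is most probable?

S4

Unnormalized posteriors (prior × likelihood):
  S6: 0.174 × 0.12 = 0.02088
  S1: 0.378 × 0.215 = 0.08127
  S4: 0.448 × 0.255 = 0.11424
Total = 0.21639.
Largest term belongs to S4, so S4 is most probable.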